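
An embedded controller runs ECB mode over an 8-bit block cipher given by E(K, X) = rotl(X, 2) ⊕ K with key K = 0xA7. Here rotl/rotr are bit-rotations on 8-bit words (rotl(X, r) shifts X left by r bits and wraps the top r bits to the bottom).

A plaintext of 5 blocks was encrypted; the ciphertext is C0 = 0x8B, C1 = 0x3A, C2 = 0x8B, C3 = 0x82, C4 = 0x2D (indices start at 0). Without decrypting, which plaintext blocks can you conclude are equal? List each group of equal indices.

P0 = P2

ECB encrypts each block independently with the same key, so equal ciphertext blocks imply equal plaintext blocks.
C0 = C2 = 0x8B, so P0 = P2.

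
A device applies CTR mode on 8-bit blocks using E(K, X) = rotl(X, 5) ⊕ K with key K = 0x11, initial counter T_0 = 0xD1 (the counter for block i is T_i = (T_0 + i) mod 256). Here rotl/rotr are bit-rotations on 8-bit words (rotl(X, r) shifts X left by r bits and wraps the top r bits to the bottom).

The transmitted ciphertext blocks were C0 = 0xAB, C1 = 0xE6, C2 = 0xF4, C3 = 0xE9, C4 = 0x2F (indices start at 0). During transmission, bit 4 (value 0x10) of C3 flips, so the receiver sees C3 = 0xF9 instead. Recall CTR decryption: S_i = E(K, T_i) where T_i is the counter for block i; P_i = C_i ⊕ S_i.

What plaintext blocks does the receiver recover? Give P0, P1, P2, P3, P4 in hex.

P0 = 0x80, P1 = 0xAD, P2 = 0x9F, P3 = 0x72, P4 = 0x84

Only C3 changed, to 0xF9. In CTR, a change in C_i flips the same bit in P_i only; the keystream is unaffected. Decrypting the received ciphertext:
P0: T = 0xD1, S = E(K, T) = 0x2B; 0xAB ⊕ 0x2B = 0x80.
P1: T = 0xD2, S = E(K, T) = 0x4B; 0xE6 ⊕ 0x4B = 0xAD.
P2: T = 0xD3, S = E(K, T) = 0x6B; 0xF4 ⊕ 0x6B = 0x9F.
P3: T = 0xD4, S = E(K, T) = 0x8B; 0xF9 ⊕ 0x8B = 0x72.
P4: T = 0xD5, S = E(K, T) = 0xAB; 0x2F ⊕ 0xAB = 0x84.
Blocks that differ from the original plaintext: P3.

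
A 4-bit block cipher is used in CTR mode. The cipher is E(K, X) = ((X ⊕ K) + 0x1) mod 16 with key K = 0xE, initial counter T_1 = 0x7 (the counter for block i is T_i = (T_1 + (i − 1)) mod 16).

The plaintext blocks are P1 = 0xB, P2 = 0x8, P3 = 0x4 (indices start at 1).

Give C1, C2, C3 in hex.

C1 = 0x1, C2 = 0xF, C3 = 0xC

CTR encryption: S_i = E(K, T_i) where T_i is the counter for block i; C_i = P_i ⊕ S_i.
C1: T = 0x7, S = E(K, T) = 0xA; 0xB ⊕ 0xA = 0x1.
C2: T = 0x8, S = E(K, T) = 0x7; 0x8 ⊕ 0x7 = 0xF.
C3: T = 0x9, S = E(K, T) = 0x8; 0x4 ⊕ 0x8 = 0xC.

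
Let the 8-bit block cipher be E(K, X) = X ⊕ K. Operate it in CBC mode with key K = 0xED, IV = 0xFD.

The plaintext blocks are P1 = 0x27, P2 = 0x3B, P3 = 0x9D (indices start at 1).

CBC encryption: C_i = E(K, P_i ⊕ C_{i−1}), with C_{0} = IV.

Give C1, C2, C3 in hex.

C1 = 0x37, C2 = 0xE1, C3 = 0x91

C1: P1 ⊕ 0xFD = 0xDA; E(K, 0xDA) = 0x37.
C2: P2 ⊕ 0x37 = 0x0C; E(K, 0x0C) = 0xE1.
C3: P3 ⊕ 0xE1 = 0x7C; E(K, 0x7C) = 0x91.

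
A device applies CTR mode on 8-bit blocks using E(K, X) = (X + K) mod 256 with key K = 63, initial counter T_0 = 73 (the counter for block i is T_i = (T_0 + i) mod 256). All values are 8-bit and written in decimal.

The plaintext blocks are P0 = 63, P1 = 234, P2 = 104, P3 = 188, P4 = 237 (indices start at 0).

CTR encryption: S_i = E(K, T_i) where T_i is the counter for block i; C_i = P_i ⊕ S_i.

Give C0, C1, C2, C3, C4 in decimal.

C0 = 183, C1 = 99, C2 = 226, C3 = 55, C4 = 97

C0: T = 73, S = E(K, T) = 136; 63 ⊕ 136 = 183.
C1: T = 74, S = E(K, T) = 137; 234 ⊕ 137 = 99.
C2: T = 75, S = E(K, T) = 138; 104 ⊕ 138 = 226.
C3: T = 76, S = E(K, T) = 139; 188 ⊕ 139 = 55.
C4: T = 77, S = E(K, T) = 140; 237 ⊕ 140 = 97.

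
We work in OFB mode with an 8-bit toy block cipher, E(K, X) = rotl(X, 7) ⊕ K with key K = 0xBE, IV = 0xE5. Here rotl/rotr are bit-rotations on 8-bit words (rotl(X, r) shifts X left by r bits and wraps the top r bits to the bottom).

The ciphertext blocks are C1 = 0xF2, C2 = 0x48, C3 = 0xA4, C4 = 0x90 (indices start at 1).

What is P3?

OFB decryption: S_i = E(K, S_{i−1}) with S_{0} = IV; P_i = C_i ⊕ S_i.
P1: S = E(K, 0xE5) = 0x4C; 0xF2 ⊕ 0x4C = 0xBE.
P2: S = E(K, 0x4C) = 0x98; 0x48 ⊕ 0x98 = 0xD0.
P3: S = E(K, 0x98) = 0xF2; 0xA4 ⊕ 0xF2 = 0x56.

P3 = 0x56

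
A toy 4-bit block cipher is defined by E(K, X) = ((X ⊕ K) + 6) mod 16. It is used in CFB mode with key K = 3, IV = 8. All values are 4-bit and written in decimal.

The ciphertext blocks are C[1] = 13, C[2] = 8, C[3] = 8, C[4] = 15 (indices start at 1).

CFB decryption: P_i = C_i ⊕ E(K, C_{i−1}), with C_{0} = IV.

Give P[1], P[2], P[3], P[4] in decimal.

P[1]: E(K, 8) = 1; 13 ⊕ 1 = 12.
P[2]: E(K, 13) = 4; 8 ⊕ 4 = 12.
P[3]: E(K, 8) = 1; 8 ⊕ 1 = 9.
P[4]: E(K, 8) = 1; 15 ⊕ 1 = 14.

P[1] = 12, P[2] = 12, P[3] = 9, P[4] = 14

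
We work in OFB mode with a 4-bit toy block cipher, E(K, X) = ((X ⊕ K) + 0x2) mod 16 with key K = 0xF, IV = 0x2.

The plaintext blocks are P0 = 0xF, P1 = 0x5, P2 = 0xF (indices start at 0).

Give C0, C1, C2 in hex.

C0 = 0x0, C1 = 0x7, C2 = 0x0

OFB encryption: S_i = E(K, S_{i−1}) with S_{−1} = IV; C_i = P_i ⊕ S_i.
C0: S = E(K, 0x2) = 0xF; 0xF ⊕ 0xF = 0x0.
C1: S = E(K, 0xF) = 0x2; 0x5 ⊕ 0x2 = 0x7.
C2: S = E(K, 0x2) = 0xF; 0xF ⊕ 0xF = 0x0.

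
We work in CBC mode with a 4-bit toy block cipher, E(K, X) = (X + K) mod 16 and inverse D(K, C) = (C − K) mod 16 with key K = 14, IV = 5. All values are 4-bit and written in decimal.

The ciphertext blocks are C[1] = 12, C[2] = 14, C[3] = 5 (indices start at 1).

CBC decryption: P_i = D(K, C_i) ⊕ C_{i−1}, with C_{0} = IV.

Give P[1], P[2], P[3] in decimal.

P[1]: D(K, 12) = 14; 14 ⊕ 5 = 11.
P[2]: D(K, 14) = 0; 0 ⊕ 12 = 12.
P[3]: D(K, 5) = 7; 7 ⊕ 14 = 9.

P[1] = 11, P[2] = 12, P[3] = 9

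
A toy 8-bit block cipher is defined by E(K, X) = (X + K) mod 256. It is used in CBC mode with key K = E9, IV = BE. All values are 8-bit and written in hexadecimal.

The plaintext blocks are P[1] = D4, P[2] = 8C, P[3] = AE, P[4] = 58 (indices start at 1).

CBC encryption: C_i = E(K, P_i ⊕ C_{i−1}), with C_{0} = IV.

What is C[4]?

C[4] = 00

C[1]: P[1] ⊕ BE = 6A; E(K, 6A) = 53.
C[2]: P[2] ⊕ 53 = DF; E(K, DF) = C8.
C[3]: P[3] ⊕ C8 = 66; E(K, 66) = 4F.
C[4]: P[4] ⊕ 4F = 17; E(K, 17) = 00.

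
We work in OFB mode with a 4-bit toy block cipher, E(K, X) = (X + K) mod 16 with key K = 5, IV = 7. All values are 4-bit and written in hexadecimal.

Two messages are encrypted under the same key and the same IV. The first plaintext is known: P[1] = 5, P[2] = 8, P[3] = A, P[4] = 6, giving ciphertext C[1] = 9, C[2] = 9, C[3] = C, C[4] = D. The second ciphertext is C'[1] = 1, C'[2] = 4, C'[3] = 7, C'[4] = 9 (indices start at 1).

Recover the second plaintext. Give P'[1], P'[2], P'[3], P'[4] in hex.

In OFB with a reused IV, both messages share the same keystream S_i, so C_i ⊕ C'_i = P_i ⊕ P'_i and thus P'_i = P_i ⊕ C_i ⊕ C'_i.
P'[1]: 5 ⊕ 9 ⊕ 1 = D.
P'[2]: 8 ⊕ 9 ⊕ 4 = 5.
P'[3]: A ⊕ C ⊕ 7 = 1.
P'[4]: 6 ⊕ D ⊕ 9 = 2.

P'[1] = D, P'[2] = 5, P'[3] = 1, P'[4] = 2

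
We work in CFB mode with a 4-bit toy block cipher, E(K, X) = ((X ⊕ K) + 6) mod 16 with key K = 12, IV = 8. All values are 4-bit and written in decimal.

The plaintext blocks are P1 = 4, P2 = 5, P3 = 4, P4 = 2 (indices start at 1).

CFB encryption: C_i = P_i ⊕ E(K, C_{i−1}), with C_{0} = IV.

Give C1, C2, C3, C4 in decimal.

C1: E(K, 8) = 10; 4 ⊕ 10 = 14.
C2: E(K, 14) = 8; 5 ⊕ 8 = 13.
C3: E(K, 13) = 7; 4 ⊕ 7 = 3.
C4: E(K, 3) = 5; 2 ⊕ 5 = 7.

C1 = 14, C2 = 13, C3 = 3, C4 = 7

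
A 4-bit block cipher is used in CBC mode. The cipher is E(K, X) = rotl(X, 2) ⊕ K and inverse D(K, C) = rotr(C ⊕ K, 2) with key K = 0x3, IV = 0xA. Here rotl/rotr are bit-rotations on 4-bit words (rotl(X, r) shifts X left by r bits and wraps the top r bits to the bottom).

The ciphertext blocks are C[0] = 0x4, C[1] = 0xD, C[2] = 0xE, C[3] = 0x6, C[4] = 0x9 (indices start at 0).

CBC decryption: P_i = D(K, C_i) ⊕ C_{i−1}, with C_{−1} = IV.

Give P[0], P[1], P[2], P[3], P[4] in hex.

P[0]: D(K, 0x4) = 0xD; 0xD ⊕ 0xA = 0x7.
P[1]: D(K, 0xD) = 0xB; 0xB ⊕ 0x4 = 0xF.
P[2]: D(K, 0xE) = 0x7; 0x7 ⊕ 0xD = 0xA.
P[3]: D(K, 0x6) = 0x5; 0x5 ⊕ 0xE = 0xB.
P[4]: D(K, 0x9) = 0xA; 0xA ⊕ 0x6 = 0xC.

P[0] = 0x7, P[1] = 0xF, P[2] = 0xA, P[3] = 0xB, P[4] = 0xC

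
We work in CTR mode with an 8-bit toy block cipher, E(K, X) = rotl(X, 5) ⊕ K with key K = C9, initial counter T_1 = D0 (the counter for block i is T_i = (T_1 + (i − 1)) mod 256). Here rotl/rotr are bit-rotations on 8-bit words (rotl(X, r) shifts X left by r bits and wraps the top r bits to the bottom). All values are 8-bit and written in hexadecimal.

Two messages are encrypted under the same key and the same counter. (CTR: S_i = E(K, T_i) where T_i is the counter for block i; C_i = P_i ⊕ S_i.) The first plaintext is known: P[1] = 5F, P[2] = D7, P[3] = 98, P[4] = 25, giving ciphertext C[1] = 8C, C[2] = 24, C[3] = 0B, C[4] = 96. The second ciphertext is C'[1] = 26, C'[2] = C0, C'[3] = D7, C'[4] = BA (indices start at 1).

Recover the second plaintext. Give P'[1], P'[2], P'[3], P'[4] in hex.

P'[1] = F5, P'[2] = 33, P'[3] = 44, P'[4] = 09

In CTR with a reused counter, both messages share the same keystream S_i, so C_i ⊕ C'_i = P_i ⊕ P'_i and thus P'_i = P_i ⊕ C_i ⊕ C'_i.
P'[1]: 5F ⊕ 8C ⊕ 26 = F5.
P'[2]: D7 ⊕ 24 ⊕ C0 = 33.
P'[3]: 98 ⊕ 0B ⊕ D7 = 44.
P'[4]: 25 ⊕ 96 ⊕ BA = 09.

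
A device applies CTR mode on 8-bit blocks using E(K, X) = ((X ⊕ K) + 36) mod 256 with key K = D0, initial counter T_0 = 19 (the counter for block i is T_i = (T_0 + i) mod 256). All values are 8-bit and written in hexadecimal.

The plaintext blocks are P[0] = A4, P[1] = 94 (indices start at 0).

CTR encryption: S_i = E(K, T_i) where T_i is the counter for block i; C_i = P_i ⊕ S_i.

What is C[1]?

C[1] = 94

C[0]: T = 19, S = E(K, T) = FF; A4 ⊕ FF = 5B.
C[1]: T = 1A, S = E(K, T) = 00; 94 ⊕ 00 = 94.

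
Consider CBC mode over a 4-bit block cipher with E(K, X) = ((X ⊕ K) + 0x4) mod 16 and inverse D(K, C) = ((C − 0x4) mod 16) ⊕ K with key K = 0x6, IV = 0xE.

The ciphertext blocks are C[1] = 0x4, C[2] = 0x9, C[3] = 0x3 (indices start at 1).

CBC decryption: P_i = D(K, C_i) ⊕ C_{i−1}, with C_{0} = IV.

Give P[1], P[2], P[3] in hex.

P[1] = 0x8, P[2] = 0x7, P[3] = 0x0

P[1]: D(K, 0x4) = 0x6; 0x6 ⊕ 0xE = 0x8.
P[2]: D(K, 0x9) = 0x3; 0x3 ⊕ 0x4 = 0x7.
P[3]: D(K, 0x3) = 0x9; 0x9 ⊕ 0x9 = 0x0.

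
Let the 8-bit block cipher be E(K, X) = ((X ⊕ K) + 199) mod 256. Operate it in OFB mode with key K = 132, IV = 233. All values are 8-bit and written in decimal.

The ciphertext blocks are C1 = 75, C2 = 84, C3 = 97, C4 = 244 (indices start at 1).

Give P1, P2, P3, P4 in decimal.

P1 = 127, P2 = 35, P3 = 219, P4 = 241

OFB decryption: S_i = E(K, S_{i−1}) with S_{0} = IV; P_i = C_i ⊕ S_i.
P1: S = E(K, 233) = 52; 75 ⊕ 52 = 127.
P2: S = E(K, 52) = 119; 84 ⊕ 119 = 35.
P3: S = E(K, 119) = 186; 97 ⊕ 186 = 219.
P4: S = E(K, 186) = 5; 244 ⊕ 5 = 241.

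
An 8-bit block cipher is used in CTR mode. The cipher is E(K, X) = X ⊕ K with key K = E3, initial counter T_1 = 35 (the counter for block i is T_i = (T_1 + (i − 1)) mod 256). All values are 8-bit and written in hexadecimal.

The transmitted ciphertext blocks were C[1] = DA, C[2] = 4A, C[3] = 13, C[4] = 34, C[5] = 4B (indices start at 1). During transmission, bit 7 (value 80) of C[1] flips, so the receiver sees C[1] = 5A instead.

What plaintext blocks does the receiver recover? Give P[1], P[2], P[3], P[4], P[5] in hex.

CTR decryption: S_i = E(K, T_i) where T_i is the counter for block i; P_i = C_i ⊕ S_i.
Only C[1] changed, to 5A. In CTR, a change in C_i flips the same bit in P_i only; the keystream is unaffected. Decrypting the received ciphertext:
P[1]: T = 35, S = E(K, T) = D6; 5A ⊕ D6 = 8C.
P[2]: T = 36, S = E(K, T) = D5; 4A ⊕ D5 = 9F.
P[3]: T = 37, S = E(K, T) = D4; 13 ⊕ D4 = C7.
P[4]: T = 38, S = E(K, T) = DB; 34 ⊕ DB = EF.
P[5]: T = 39, S = E(K, T) = DA; 4B ⊕ DA = 91.
Blocks that differ from the original plaintext: P[1].

P[1] = 8C, P[2] = 9F, P[3] = C7, P[4] = EF, P[5] = 91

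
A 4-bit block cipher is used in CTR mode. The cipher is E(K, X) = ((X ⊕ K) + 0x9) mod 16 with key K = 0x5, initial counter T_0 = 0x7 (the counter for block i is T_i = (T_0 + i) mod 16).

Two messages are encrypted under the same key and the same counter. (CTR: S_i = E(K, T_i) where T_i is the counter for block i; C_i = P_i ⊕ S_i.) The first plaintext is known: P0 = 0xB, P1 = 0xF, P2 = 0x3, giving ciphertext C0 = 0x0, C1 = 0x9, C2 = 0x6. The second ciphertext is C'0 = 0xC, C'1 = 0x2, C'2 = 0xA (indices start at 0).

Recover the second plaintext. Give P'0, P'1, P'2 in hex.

In CTR with a reused counter, both messages share the same keystream S_i, so C_i ⊕ C'_i = P_i ⊕ P'_i and thus P'_i = P_i ⊕ C_i ⊕ C'_i.
P'0: 0xB ⊕ 0x0 ⊕ 0xC = 0x7.
P'1: 0xF ⊕ 0x9 ⊕ 0x2 = 0x4.
P'2: 0x3 ⊕ 0x6 ⊕ 0xA = 0xF.

P'0 = 0x7, P'1 = 0x4, P'2 = 0xF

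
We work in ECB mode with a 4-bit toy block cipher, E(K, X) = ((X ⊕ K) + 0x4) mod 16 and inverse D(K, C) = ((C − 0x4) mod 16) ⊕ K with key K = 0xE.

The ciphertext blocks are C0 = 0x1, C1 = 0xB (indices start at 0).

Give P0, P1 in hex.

ECB decryption: P_i = D(K, C_i).
P0: D(K, 0x1) = 0x3.
P1: D(K, 0xB) = 0x9.

P0 = 0x3, P1 = 0x9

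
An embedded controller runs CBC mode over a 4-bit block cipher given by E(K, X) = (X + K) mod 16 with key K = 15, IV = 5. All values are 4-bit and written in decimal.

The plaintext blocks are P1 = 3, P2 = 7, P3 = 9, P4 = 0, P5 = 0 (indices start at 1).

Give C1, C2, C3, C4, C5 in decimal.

CBC encryption: C_i = E(K, P_i ⊕ C_{i−1}), with C_{0} = IV.
C1: P1 ⊕ 5 = 6; E(K, 6) = 5.
C2: P2 ⊕ 5 = 2; E(K, 2) = 1.
C3: P3 ⊕ 1 = 8; E(K, 8) = 7.
C4: P4 ⊕ 7 = 7; E(K, 7) = 6.
C5: P5 ⊕ 6 = 6; E(K, 6) = 5.

C1 = 5, C2 = 1, C3 = 7, C4 = 6, C5 = 5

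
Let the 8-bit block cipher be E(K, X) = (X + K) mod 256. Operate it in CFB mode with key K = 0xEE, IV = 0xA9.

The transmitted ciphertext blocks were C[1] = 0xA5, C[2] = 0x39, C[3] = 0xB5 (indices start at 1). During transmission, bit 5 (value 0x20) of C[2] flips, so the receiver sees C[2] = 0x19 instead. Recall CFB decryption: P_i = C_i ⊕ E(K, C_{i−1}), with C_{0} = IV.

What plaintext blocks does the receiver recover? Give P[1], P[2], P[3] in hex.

Only C[2] changed, to 0x19. In CFB, a change in C_i flips the same bit in P_i and garbles P_{i+1}. Decrypting the received ciphertext:
P[1]: E(K, 0xA9) = 0x97; 0xA5 ⊕ 0x97 = 0x32.
P[2]: E(K, 0xA5) = 0x93; 0x19 ⊕ 0x93 = 0x8A.
P[3]: E(K, 0x19) = 0x07; 0xB5 ⊕ 0x07 = 0xB2.
Blocks that differ from the original plaintext: P[2], P[3].

P[1] = 0x32, P[2] = 0x8A, P[3] = 0xB2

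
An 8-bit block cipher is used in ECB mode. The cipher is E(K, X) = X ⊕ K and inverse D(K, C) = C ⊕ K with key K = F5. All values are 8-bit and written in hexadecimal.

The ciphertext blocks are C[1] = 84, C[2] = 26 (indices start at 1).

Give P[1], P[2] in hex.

P[1] = 71, P[2] = D3

ECB decryption: P_i = D(K, C_i).
P[1]: D(K, 84) = 71.
P[2]: D(K, 26) = D3.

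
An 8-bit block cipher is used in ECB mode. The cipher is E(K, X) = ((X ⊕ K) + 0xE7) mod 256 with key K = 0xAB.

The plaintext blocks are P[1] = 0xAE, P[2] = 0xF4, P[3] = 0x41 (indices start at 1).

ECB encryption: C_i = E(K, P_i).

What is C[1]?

C[1]: E(K, 0xAE) = 0xEC.

C[1] = 0xEC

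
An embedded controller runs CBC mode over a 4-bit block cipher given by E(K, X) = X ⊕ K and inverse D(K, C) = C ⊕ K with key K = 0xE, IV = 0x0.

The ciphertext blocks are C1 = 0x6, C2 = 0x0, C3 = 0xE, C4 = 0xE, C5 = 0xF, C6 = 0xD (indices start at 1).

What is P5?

P5 = 0xF

CBC decryption: P_i = D(K, C_i) ⊕ C_{i−1}, with C_{0} = IV.
P5: D(K, 0xF) = 0x1; 0x1 ⊕ 0xE = 0xF.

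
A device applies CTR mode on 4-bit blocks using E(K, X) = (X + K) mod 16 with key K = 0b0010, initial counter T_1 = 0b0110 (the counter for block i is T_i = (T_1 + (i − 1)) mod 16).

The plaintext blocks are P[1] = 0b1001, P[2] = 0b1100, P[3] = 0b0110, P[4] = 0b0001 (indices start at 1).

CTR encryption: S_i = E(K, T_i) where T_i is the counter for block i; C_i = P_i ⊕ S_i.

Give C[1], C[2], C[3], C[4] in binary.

C[1] = 0b0001, C[2] = 0b0101, C[3] = 0b1100, C[4] = 0b1010

C[1]: T = 0b0110, S = E(K, T) = 0b1000; 0b1001 ⊕ 0b1000 = 0b0001.
C[2]: T = 0b0111, S = E(K, T) = 0b1001; 0b1100 ⊕ 0b1001 = 0b0101.
C[3]: T = 0b1000, S = E(K, T) = 0b1010; 0b0110 ⊕ 0b1010 = 0b1100.
C[4]: T = 0b1001, S = E(K, T) = 0b1011; 0b0001 ⊕ 0b1011 = 0b1010.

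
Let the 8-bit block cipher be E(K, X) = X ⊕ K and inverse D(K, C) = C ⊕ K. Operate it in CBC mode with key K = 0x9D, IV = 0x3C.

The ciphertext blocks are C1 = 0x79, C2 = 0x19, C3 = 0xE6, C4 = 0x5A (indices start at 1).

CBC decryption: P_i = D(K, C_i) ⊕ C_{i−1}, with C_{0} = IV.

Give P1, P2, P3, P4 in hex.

P1 = 0xD8, P2 = 0xFD, P3 = 0x62, P4 = 0x21

P1: D(K, 0x79) = 0xE4; 0xE4 ⊕ 0x3C = 0xD8.
P2: D(K, 0x19) = 0x84; 0x84 ⊕ 0x79 = 0xFD.
P3: D(K, 0xE6) = 0x7B; 0x7B ⊕ 0x19 = 0x62.
P4: D(K, 0x5A) = 0xC7; 0xC7 ⊕ 0xE6 = 0x21.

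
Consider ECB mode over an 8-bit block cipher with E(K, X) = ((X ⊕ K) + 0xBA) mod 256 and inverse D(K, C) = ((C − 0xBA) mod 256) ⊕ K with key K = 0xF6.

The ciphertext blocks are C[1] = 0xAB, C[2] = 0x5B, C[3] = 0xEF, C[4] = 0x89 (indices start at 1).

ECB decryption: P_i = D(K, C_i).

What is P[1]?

P[1]: D(K, 0xAB) = 0x07.

P[1] = 0x07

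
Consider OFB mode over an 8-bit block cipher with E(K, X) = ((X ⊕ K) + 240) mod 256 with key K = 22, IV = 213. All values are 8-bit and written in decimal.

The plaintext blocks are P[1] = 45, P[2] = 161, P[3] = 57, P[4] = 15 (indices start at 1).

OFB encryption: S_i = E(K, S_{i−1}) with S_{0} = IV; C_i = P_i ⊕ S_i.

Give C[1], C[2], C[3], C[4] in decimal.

C[1]: S = E(K, 213) = 179; 45 ⊕ 179 = 158.
C[2]: S = E(K, 179) = 149; 161 ⊕ 149 = 52.
C[3]: S = E(K, 149) = 115; 57 ⊕ 115 = 74.
C[4]: S = E(K, 115) = 85; 15 ⊕ 85 = 90.

C[1] = 158, C[2] = 52, C[3] = 74, C[4] = 90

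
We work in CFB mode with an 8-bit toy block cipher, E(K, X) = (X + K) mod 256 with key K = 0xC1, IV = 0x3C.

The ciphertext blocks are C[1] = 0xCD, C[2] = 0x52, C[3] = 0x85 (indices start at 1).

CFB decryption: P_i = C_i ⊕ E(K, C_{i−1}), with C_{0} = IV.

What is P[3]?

P[3]: E(K, 0x52) = 0x13; 0x85 ⊕ 0x13 = 0x96.

P[3] = 0x96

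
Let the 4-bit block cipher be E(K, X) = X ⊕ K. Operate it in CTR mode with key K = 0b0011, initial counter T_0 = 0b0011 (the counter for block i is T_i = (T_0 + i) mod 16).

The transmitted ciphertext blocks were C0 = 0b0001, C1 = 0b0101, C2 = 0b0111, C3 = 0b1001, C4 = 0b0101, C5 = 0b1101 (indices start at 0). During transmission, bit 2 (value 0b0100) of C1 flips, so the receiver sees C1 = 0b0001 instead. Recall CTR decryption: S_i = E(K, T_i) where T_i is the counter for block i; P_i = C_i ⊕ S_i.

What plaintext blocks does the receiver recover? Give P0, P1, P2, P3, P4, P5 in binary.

Only C1 changed, to 0b0001. In CTR, a change in C_i flips the same bit in P_i only; the keystream is unaffected. Decrypting the received ciphertext:
P0: T = 0b0011, S = E(K, T) = 0b0000; 0b0001 ⊕ 0b0000 = 0b0001.
P1: T = 0b0100, S = E(K, T) = 0b0111; 0b0001 ⊕ 0b0111 = 0b0110.
P2: T = 0b0101, S = E(K, T) = 0b0110; 0b0111 ⊕ 0b0110 = 0b0001.
P3: T = 0b0110, S = E(K, T) = 0b0101; 0b1001 ⊕ 0b0101 = 0b1100.
P4: T = 0b0111, S = E(K, T) = 0b0100; 0b0101 ⊕ 0b0100 = 0b0001.
P5: T = 0b1000, S = E(K, T) = 0b1011; 0b1101 ⊕ 0b1011 = 0b0110.
Blocks that differ from the original plaintext: P1.

P0 = 0b0001, P1 = 0b0110, P2 = 0b0001, P3 = 0b1100, P4 = 0b0001, P5 = 0b0110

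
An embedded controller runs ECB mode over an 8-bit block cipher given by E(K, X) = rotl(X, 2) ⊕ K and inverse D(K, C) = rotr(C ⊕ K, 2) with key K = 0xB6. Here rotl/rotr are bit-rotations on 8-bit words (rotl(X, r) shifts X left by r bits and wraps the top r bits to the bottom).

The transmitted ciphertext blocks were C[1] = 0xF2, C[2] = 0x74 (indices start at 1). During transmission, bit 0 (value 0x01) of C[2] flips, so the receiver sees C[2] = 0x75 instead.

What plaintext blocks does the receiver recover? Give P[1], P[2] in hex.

P[1] = 0x11, P[2] = 0xF0

ECB decryption: P_i = D(K, C_i).
Only C[2] changed, to 0x75. In ECB, a change in C_i affects only P_i. Decrypting the received ciphertext:
P[1]: D(K, 0xF2) = 0x11.
P[2]: D(K, 0x75) = 0xF0.
Blocks that differ from the original plaintext: P[2].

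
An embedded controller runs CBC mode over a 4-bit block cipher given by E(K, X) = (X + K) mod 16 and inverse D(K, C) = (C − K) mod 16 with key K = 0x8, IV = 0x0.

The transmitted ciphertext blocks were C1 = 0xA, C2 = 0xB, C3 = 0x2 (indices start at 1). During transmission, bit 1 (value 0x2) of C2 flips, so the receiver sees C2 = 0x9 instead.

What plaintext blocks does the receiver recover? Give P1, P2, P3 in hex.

P1 = 0x2, P2 = 0xB, P3 = 0x3

CBC decryption: P_i = D(K, C_i) ⊕ C_{i−1}, with C_{0} = IV.
Only C2 changed, to 0x9. In CBC, a change in C_i garbles P_i and flips the same bit in P_{i+1}. Decrypting the received ciphertext:
P1: D(K, 0xA) = 0x2; 0x2 ⊕ 0x0 = 0x2.
P2: D(K, 0x9) = 0x1; 0x1 ⊕ 0xA = 0xB.
P3: D(K, 0x2) = 0xA; 0xA ⊕ 0x9 = 0x3.
Blocks that differ from the original plaintext: P2, P3.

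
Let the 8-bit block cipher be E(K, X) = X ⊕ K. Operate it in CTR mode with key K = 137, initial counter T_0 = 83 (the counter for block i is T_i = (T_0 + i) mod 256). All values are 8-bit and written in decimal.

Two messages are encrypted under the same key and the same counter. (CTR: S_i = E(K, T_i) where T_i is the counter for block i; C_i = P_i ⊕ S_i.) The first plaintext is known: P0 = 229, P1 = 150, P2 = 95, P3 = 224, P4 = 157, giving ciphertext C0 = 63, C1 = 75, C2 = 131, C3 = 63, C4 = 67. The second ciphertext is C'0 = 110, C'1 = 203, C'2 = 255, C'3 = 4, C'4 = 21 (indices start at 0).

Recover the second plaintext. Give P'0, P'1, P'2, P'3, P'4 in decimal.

In CTR with a reused counter, both messages share the same keystream S_i, so C_i ⊕ C'_i = P_i ⊕ P'_i and thus P'_i = P_i ⊕ C_i ⊕ C'_i.
P'0: 229 ⊕ 63 ⊕ 110 = 180.
P'1: 150 ⊕ 75 ⊕ 203 = 22.
P'2: 95 ⊕ 131 ⊕ 255 = 35.
P'3: 224 ⊕ 63 ⊕ 4 = 219.
P'4: 157 ⊕ 67 ⊕ 21 = 203.

P'0 = 180, P'1 = 22, P'2 = 35, P'3 = 219, P'4 = 203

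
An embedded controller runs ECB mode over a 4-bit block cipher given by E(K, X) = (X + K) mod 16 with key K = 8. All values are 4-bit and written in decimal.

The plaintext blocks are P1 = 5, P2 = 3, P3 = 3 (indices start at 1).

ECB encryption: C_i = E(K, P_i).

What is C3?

C3 = 11

C3: E(K, 3) = 11.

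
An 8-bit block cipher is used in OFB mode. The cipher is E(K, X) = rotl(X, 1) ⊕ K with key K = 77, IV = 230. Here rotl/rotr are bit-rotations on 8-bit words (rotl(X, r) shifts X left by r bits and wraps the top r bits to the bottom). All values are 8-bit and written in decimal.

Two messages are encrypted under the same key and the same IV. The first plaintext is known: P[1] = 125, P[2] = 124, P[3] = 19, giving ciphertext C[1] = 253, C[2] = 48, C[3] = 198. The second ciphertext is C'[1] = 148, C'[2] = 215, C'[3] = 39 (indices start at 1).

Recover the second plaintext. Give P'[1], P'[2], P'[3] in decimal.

P'[1] = 20, P'[2] = 155, P'[3] = 242

In OFB with a reused IV, both messages share the same keystream S_i, so C_i ⊕ C'_i = P_i ⊕ P'_i and thus P'_i = P_i ⊕ C_i ⊕ C'_i.
P'[1]: 125 ⊕ 253 ⊕ 148 = 20.
P'[2]: 124 ⊕ 48 ⊕ 215 = 155.
P'[3]: 19 ⊕ 198 ⊕ 39 = 242.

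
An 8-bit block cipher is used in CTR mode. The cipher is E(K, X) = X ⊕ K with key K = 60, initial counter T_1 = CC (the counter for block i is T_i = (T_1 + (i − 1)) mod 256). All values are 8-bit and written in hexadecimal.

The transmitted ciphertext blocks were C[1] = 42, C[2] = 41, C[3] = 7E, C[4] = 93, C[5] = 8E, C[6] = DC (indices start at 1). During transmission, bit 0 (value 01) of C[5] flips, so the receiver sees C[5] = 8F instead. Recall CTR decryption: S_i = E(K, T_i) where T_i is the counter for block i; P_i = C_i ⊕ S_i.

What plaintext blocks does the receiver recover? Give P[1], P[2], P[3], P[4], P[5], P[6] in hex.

P[1] = EE, P[2] = EC, P[3] = D0, P[4] = 3C, P[5] = 3F, P[6] = 6D

Only C[5] changed, to 8F. In CTR, a change in C_i flips the same bit in P_i only; the keystream is unaffected. Decrypting the received ciphertext:
P[1]: T = CC, S = E(K, T) = AC; 42 ⊕ AC = EE.
P[2]: T = CD, S = E(K, T) = AD; 41 ⊕ AD = EC.
P[3]: T = CE, S = E(K, T) = AE; 7E ⊕ AE = D0.
P[4]: T = CF, S = E(K, T) = AF; 93 ⊕ AF = 3C.
P[5]: T = D0, S = E(K, T) = B0; 8F ⊕ B0 = 3F.
P[6]: T = D1, S = E(K, T) = B1; DC ⊕ B1 = 6D.
Blocks that differ from the original plaintext: P[5].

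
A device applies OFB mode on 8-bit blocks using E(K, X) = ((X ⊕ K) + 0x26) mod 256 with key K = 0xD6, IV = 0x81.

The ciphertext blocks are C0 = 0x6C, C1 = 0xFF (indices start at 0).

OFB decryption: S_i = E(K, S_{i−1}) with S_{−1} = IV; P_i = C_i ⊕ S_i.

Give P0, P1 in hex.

P0: S = E(K, 0x81) = 0x7D; 0x6C ⊕ 0x7D = 0x11.
P1: S = E(K, 0x7D) = 0xD1; 0xFF ⊕ 0xD1 = 0x2E.

P0 = 0x11, P1 = 0x2E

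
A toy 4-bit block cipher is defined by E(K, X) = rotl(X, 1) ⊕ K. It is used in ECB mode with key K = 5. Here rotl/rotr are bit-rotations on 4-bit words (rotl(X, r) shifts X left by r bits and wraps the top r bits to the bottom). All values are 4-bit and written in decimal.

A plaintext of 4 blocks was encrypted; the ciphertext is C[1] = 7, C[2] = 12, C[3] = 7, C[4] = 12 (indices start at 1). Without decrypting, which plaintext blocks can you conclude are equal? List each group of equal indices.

P[1] = P[3]; P[2] = P[4]

ECB encrypts each block independently with the same key, so equal ciphertext blocks imply equal plaintext blocks.
C[1] = C[3] = 7, so P[1] = P[3].
C[2] = C[4] = 12, so P[2] = P[4].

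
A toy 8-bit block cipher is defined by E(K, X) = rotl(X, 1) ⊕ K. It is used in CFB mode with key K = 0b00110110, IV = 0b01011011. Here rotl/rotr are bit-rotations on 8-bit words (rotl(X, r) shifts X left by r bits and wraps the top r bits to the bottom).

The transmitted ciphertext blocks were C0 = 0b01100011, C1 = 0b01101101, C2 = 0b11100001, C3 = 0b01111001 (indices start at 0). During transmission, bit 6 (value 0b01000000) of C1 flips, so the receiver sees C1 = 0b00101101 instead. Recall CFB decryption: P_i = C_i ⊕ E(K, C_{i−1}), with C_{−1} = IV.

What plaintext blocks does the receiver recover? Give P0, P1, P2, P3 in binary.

Only C1 changed, to 0b00101101. In CFB, a change in C_i flips the same bit in P_i and garbles P_{i+1}. Decrypting the received ciphertext:
P0: E(K, 0b01011011) = 0b10000000; 0b01100011 ⊕ 0b10000000 = 0b11100011.
P1: E(K, 0b01100011) = 0b11110000; 0b00101101 ⊕ 0b11110000 = 0b11011101.
P2: E(K, 0b00101101) = 0b01101100; 0b11100001 ⊕ 0b01101100 = 0b10001101.
P3: E(K, 0b11100001) = 0b11110101; 0b01111001 ⊕ 0b11110101 = 0b10001100.
Blocks that differ from the original plaintext: P1, P2.

P0 = 0b11100011, P1 = 0b11011101, P2 = 0b10001101, P3 = 0b10001100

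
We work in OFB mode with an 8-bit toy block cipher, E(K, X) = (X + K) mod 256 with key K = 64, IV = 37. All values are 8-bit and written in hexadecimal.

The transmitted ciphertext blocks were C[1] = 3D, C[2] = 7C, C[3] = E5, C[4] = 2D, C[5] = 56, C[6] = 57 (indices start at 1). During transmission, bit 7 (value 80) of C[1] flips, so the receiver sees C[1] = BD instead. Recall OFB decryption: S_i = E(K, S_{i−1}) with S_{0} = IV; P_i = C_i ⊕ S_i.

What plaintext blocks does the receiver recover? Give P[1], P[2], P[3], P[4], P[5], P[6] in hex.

Only C[1] changed, to BD. In OFB, a change in C_i flips the same bit in P_i only; the keystream is unaffected. Decrypting the received ciphertext:
P[1]: S = E(K, 37) = 9B; BD ⊕ 9B = 26.
P[2]: S = E(K, 9B) = FF; 7C ⊕ FF = 83.
P[3]: S = E(K, FF) = 63; E5 ⊕ 63 = 86.
P[4]: S = E(K, 63) = C7; 2D ⊕ C7 = EA.
P[5]: S = E(K, C7) = 2B; 56 ⊕ 2B = 7D.
P[6]: S = E(K, 2B) = 8F; 57 ⊕ 8F = D8.
Blocks that differ from the original plaintext: P[1].

P[1] = 26, P[2] = 83, P[3] = 86, P[4] = EA, P[5] = 7D, P[6] = D8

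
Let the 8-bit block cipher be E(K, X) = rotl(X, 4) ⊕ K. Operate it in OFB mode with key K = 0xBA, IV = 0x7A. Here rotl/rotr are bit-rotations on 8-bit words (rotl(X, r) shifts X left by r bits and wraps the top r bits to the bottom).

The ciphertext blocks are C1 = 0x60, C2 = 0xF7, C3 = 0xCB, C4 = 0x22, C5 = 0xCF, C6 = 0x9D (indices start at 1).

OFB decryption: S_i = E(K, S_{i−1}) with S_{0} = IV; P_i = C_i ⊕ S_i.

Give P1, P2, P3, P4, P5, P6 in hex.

P1: S = E(K, 0x7A) = 0x1D; 0x60 ⊕ 0x1D = 0x7D.
P2: S = E(K, 0x1D) = 0x6B; 0xF7 ⊕ 0x6B = 0x9C.
P3: S = E(K, 0x6B) = 0x0C; 0xCB ⊕ 0x0C = 0xC7.
P4: S = E(K, 0x0C) = 0x7A; 0x22 ⊕ 0x7A = 0x58.
P5: S = E(K, 0x7A) = 0x1D; 0xCF ⊕ 0x1D = 0xD2.
P6: S = E(K, 0x1D) = 0x6B; 0x9D ⊕ 0x6B = 0xF6.

P1 = 0x7D, P2 = 0x9C, P3 = 0xC7, P4 = 0x58, P5 = 0xD2, P6 = 0xF6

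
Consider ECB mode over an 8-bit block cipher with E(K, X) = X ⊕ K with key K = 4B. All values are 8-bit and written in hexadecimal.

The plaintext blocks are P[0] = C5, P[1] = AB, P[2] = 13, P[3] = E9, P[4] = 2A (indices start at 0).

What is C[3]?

ECB encryption: C_i = E(K, P_i).
C[3]: E(K, E9) = A2.

C[3] = A2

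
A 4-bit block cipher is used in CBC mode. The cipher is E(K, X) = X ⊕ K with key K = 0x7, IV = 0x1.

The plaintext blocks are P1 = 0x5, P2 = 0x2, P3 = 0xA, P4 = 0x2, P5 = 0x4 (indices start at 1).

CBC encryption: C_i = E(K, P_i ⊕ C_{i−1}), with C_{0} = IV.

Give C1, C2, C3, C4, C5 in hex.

C1: P1 ⊕ 0x1 = 0x4; E(K, 0x4) = 0x3.
C2: P2 ⊕ 0x3 = 0x1; E(K, 0x1) = 0x6.
C3: P3 ⊕ 0x6 = 0xC; E(K, 0xC) = 0xB.
C4: P4 ⊕ 0xB = 0x9; E(K, 0x9) = 0xE.
C5: P5 ⊕ 0xE = 0xA; E(K, 0xA) = 0xD.

C1 = 0x3, C2 = 0x6, C3 = 0xB, C4 = 0xE, C5 = 0xD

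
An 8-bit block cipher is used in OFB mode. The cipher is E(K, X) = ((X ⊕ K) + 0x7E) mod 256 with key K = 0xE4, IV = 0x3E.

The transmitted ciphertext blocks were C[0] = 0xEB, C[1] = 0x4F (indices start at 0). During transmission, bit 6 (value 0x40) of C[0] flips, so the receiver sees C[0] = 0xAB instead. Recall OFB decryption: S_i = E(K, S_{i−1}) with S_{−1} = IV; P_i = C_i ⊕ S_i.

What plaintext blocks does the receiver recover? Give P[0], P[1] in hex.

Only C[0] changed, to 0xAB. In OFB, a change in C_i flips the same bit in P_i only; the keystream is unaffected. Decrypting the received ciphertext:
P[0]: S = E(K, 0x3E) = 0x58; 0xAB ⊕ 0x58 = 0xF3.
P[1]: S = E(K, 0x58) = 0x3A; 0x4F ⊕ 0x3A = 0x75.
Blocks that differ from the original plaintext: P[0].

P[0] = 0xF3, P[1] = 0x75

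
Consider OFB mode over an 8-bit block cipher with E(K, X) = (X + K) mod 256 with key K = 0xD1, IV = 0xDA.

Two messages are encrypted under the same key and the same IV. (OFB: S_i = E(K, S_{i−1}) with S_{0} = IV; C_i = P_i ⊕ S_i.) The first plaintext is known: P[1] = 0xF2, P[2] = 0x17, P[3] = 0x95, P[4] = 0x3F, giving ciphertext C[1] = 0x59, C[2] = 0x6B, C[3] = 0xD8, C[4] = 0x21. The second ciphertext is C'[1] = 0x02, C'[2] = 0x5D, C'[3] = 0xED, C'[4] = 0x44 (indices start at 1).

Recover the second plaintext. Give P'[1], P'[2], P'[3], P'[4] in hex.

P'[1] = 0xA9, P'[2] = 0x21, P'[3] = 0xA0, P'[4] = 0x5A

In OFB with a reused IV, both messages share the same keystream S_i, so C_i ⊕ C'_i = P_i ⊕ P'_i and thus P'_i = P_i ⊕ C_i ⊕ C'_i.
P'[1]: 0xF2 ⊕ 0x59 ⊕ 0x02 = 0xA9.
P'[2]: 0x17 ⊕ 0x6B ⊕ 0x5D = 0x21.
P'[3]: 0x95 ⊕ 0xD8 ⊕ 0xED = 0xA0.
P'[4]: 0x3F ⊕ 0x21 ⊕ 0x44 = 0x5A.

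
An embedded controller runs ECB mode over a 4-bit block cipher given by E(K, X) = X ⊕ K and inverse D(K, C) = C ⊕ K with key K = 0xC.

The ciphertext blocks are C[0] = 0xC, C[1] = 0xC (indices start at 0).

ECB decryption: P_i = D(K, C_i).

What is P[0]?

P[0]: D(K, 0xC) = 0x0.

P[0] = 0x0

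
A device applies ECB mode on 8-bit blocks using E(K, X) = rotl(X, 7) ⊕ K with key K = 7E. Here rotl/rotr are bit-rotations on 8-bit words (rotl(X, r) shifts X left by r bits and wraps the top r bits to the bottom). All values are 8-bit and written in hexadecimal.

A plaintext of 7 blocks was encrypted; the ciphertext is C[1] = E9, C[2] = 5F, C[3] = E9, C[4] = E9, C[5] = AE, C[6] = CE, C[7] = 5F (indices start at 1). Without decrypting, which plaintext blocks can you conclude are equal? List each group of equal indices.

ECB encrypts each block independently with the same key, so equal ciphertext blocks imply equal plaintext blocks.
C[1] = C[3] = C[4] = E9, so P[1] = P[3] = P[4].
C[2] = C[7] = 5F, so P[2] = P[7].

P[1] = P[3] = P[4]; P[2] = P[7]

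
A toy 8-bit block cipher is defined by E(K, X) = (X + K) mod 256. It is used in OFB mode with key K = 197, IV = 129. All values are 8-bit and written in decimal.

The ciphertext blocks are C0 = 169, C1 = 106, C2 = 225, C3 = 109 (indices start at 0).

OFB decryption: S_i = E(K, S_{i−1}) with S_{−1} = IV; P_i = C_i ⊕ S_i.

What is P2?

P2 = 49

P0: S = E(K, 129) = 70; 169 ⊕ 70 = 239.
P1: S = E(K, 70) = 11; 106 ⊕ 11 = 97.
P2: S = E(K, 11) = 208; 225 ⊕ 208 = 49.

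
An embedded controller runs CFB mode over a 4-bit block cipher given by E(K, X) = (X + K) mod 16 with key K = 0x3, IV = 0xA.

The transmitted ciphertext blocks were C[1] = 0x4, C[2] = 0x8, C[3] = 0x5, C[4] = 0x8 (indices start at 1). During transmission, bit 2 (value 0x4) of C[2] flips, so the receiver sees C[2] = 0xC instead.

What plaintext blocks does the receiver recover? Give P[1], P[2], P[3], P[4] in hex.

CFB decryption: P_i = C_i ⊕ E(K, C_{i−1}), with C_{0} = IV.
Only C[2] changed, to 0xC. In CFB, a change in C_i flips the same bit in P_i and garbles P_{i+1}. Decrypting the received ciphertext:
P[1]: E(K, 0xA) = 0xD; 0x4 ⊕ 0xD = 0x9.
P[2]: E(K, 0x4) = 0x7; 0xC ⊕ 0x7 = 0xB.
P[3]: E(K, 0xC) = 0xF; 0x5 ⊕ 0xF = 0xA.
P[4]: E(K, 0x5) = 0x8; 0x8 ⊕ 0x8 = 0x0.
Blocks that differ from the original plaintext: P[2], P[3].

P[1] = 0x9, P[2] = 0xB, P[3] = 0xA, P[4] = 0x0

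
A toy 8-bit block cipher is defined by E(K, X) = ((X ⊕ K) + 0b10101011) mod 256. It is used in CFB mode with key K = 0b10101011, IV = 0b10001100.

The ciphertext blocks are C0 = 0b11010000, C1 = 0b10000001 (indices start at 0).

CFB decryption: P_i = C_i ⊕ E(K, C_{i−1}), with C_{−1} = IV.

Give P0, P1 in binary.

P0: E(K, 0b10001100) = 0b11010010; 0b11010000 ⊕ 0b11010010 = 0b00000010.
P1: E(K, 0b11010000) = 0b00100110; 0b10000001 ⊕ 0b00100110 = 0b10100111.

P0 = 0b00000010, P1 = 0b10100111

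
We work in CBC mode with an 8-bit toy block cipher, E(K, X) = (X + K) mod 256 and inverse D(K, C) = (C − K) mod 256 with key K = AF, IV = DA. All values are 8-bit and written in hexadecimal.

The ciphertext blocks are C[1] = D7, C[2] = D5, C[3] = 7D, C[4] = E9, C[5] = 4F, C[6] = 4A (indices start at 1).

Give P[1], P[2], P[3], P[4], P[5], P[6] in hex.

CBC decryption: P_i = D(K, C_i) ⊕ C_{i−1}, with C_{0} = IV.
P[1]: D(K, D7) = 28; 28 ⊕ DA = F2.
P[2]: D(K, D5) = 26; 26 ⊕ D7 = F1.
P[3]: D(K, 7D) = CE; CE ⊕ D5 = 1B.
P[4]: D(K, E9) = 3A; 3A ⊕ 7D = 47.
P[5]: D(K, 4F) = A0; A0 ⊕ E9 = 49.
P[6]: D(K, 4A) = 9B; 9B ⊕ 4F = D4.

P[1] = F2, P[2] = F1, P[3] = 1B, P[4] = 47, P[5] = 49, P[6] = D4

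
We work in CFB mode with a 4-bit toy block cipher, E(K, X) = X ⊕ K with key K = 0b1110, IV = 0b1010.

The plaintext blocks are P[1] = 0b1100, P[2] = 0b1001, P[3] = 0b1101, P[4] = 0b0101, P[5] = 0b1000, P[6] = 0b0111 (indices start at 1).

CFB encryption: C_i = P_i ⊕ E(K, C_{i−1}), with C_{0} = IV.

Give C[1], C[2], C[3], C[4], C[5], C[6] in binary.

C[1]: E(K, 0b1010) = 0b0100; 0b1100 ⊕ 0b0100 = 0b1000.
C[2]: E(K, 0b1000) = 0b0110; 0b1001 ⊕ 0b0110 = 0b1111.
C[3]: E(K, 0b1111) = 0b0001; 0b1101 ⊕ 0b0001 = 0b1100.
C[4]: E(K, 0b1100) = 0b0010; 0b0101 ⊕ 0b0010 = 0b0111.
C[5]: E(K, 0b0111) = 0b1001; 0b1000 ⊕ 0b1001 = 0b0001.
C[6]: E(K, 0b0001) = 0b1111; 0b0111 ⊕ 0b1111 = 0b1000.

C[1] = 0b1000, C[2] = 0b1111, C[3] = 0b1100, C[4] = 0b0111, C[5] = 0b0001, C[6] = 0b1000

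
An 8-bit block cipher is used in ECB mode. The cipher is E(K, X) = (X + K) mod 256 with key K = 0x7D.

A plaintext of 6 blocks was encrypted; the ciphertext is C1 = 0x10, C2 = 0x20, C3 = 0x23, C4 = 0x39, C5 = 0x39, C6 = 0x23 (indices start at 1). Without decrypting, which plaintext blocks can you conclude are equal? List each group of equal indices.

ECB encrypts each block independently with the same key, so equal ciphertext blocks imply equal plaintext blocks.
C3 = C6 = 0x23, so P3 = P6.
C4 = C5 = 0x39, so P4 = P5.

P3 = P6; P4 = P5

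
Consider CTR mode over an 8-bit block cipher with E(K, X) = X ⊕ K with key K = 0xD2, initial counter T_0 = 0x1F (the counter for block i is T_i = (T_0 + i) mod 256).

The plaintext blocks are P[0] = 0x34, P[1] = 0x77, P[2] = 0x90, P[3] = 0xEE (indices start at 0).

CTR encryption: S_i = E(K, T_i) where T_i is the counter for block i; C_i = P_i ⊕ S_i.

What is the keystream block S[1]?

0xF2

C[0]: T = 0x1F, S = E(K, T) = 0xCD; 0x34 ⊕ 0xCD = 0xF9.
C[1]: T = 0x20, S = E(K, T) = 0xF2; 0x77 ⊕ 0xF2 = 0x85.
So S[1] = 0xF2.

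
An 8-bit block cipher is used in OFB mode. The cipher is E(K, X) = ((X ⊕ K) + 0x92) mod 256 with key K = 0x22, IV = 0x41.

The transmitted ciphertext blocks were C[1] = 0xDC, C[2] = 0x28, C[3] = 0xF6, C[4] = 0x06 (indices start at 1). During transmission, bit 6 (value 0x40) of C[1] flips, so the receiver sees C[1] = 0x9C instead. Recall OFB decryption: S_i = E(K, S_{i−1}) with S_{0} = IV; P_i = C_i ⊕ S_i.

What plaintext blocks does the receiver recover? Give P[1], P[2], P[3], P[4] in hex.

Only C[1] changed, to 0x9C. In OFB, a change in C_i flips the same bit in P_i only; the keystream is unaffected. Decrypting the received ciphertext:
P[1]: S = E(K, 0x41) = 0xF5; 0x9C ⊕ 0xF5 = 0x69.
P[2]: S = E(K, 0xF5) = 0x69; 0x28 ⊕ 0x69 = 0x41.
P[3]: S = E(K, 0x69) = 0xDD; 0xF6 ⊕ 0xDD = 0x2B.
P[4]: S = E(K, 0xDD) = 0x91; 0x06 ⊕ 0x91 = 0x97.
Blocks that differ from the original plaintext: P[1].

P[1] = 0x69, P[2] = 0x41, P[3] = 0x2B, P[4] = 0x97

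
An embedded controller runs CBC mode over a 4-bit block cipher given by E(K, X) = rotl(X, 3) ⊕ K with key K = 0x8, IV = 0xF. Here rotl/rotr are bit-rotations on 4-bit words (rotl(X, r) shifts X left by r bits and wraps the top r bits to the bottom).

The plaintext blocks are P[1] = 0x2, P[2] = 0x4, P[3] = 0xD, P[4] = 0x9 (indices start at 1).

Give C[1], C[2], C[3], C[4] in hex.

C[1] = 0x6, C[2] = 0x9, C[3] = 0xA, C[4] = 0x1

CBC encryption: C_i = E(K, P_i ⊕ C_{i−1}), with C_{0} = IV.
C[1]: P[1] ⊕ 0xF = 0xD; E(K, 0xD) = 0x6.
C[2]: P[2] ⊕ 0x6 = 0x2; E(K, 0x2) = 0x9.
C[3]: P[3] ⊕ 0x9 = 0x4; E(K, 0x4) = 0xA.
C[4]: P[4] ⊕ 0xA = 0x3; E(K, 0x3) = 0x1.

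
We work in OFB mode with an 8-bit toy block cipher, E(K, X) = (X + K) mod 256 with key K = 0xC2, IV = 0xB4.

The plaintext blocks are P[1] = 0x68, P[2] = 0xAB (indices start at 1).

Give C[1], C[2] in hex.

OFB encryption: S_i = E(K, S_{i−1}) with S_{0} = IV; C_i = P_i ⊕ S_i.
C[1]: S = E(K, 0xB4) = 0x76; 0x68 ⊕ 0x76 = 0x1E.
C[2]: S = E(K, 0x76) = 0x38; 0xAB ⊕ 0x38 = 0x93.

C[1] = 0x1E, C[2] = 0x93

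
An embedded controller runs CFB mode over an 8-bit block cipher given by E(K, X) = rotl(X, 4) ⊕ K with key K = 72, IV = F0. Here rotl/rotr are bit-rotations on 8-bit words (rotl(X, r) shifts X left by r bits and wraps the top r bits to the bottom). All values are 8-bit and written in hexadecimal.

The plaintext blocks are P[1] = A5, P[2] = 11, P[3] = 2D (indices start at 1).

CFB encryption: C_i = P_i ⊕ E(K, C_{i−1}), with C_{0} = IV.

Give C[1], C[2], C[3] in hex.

C[1] = D8, C[2] = EE, C[3] = B1

C[1]: E(K, F0) = 7D; A5 ⊕ 7D = D8.
C[2]: E(K, D8) = FF; 11 ⊕ FF = EE.
C[3]: E(K, EE) = 9C; 2D ⊕ 9C = B1.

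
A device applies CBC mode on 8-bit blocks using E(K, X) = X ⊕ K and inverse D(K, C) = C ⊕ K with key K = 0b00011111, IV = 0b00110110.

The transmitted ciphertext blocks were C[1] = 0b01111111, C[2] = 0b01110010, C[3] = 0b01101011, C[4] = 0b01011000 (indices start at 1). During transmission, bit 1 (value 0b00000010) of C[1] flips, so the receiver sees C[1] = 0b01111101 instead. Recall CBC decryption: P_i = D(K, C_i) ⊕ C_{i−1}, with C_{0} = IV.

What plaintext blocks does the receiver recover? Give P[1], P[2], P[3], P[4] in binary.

Only C[1] changed, to 0b01111101. In CBC, a change in C_i garbles P_i and flips the same bit in P_{i+1}. Decrypting the received ciphertext:
P[1]: D(K, 0b01111101) = 0b01100010; 0b01100010 ⊕ 0b00110110 = 0b01010100.
P[2]: D(K, 0b01110010) = 0b01101101; 0b01101101 ⊕ 0b01111101 = 0b00010000.
P[3]: D(K, 0b01101011) = 0b01110100; 0b01110100 ⊕ 0b01110010 = 0b00000110.
P[4]: D(K, 0b01011000) = 0b01000111; 0b01000111 ⊕ 0b01101011 = 0b00101100.
Blocks that differ from the original plaintext: P[1], P[2].

P[1] = 0b01010100, P[2] = 0b00010000, P[3] = 0b00000110, P[4] = 0b00101100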